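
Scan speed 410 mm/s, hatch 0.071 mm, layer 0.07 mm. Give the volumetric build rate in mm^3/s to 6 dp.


Rate = 410 * 0.071 * 0.07 = 2.0377 mm^3/s


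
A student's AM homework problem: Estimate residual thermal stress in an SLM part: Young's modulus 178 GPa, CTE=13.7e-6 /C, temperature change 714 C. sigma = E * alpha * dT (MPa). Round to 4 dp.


sigma = 178*1000 * 13.7e-6 * 714 = 1741.1604 MPa


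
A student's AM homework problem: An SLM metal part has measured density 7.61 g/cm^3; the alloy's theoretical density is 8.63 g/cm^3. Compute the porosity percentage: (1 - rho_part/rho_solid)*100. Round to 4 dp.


Porosity = (1-7.61/8.63)*100 = 11.8192 %


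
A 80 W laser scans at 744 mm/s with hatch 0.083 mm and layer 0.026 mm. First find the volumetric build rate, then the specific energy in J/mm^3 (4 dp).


Build rate = 744 * 0.083 * 0.026 = 1.605552 mm^3/s
SE = 80 / 1.605552 = 49.8271 J/mm^3


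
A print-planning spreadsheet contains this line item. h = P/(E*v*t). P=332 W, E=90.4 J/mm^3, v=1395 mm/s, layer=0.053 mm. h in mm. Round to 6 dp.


h = 332 / (90.4*1395*0.053) = 0.049673 mm


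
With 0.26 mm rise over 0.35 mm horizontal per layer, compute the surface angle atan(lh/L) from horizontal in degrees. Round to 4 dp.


angle = atan(0.26/0.35) = 36.6071 degrees


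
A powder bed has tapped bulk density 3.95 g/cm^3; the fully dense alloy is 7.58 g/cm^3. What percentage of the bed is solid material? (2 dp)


Packing = (3.95/7.58)*100 = 52.11 %


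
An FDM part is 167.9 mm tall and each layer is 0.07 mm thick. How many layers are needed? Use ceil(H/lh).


Layers = ceil(167.9/0.07) = 2399


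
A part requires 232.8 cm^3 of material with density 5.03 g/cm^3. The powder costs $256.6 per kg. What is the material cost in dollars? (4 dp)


Mass = 232.8*5.03/1000 = 1.170984 kg
Cost = 1.170984 * 256.6 = 300.4745 $


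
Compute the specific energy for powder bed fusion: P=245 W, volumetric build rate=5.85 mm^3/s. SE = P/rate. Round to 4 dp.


SE = 245 / 5.85 = 41.8803 J/mm^3


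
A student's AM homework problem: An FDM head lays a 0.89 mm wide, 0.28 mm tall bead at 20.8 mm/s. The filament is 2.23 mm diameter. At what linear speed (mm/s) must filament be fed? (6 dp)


Q = 0.89 * 0.28 * 20.8 = 5.18336 mm^3/s
A_fil = pi*(2.23/2)^2 = 3.90570653 mm^2
v_feed = 5.18336 / 3.90570653 = 1.327125 mm/s


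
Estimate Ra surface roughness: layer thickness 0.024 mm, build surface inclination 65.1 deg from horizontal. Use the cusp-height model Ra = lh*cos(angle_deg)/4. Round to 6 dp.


Ra = 0.024 * cos(65.1) / 4 = 0.002526 mm


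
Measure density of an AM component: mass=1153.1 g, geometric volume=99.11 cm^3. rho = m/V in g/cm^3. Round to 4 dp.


rho = 1153.1 / 99.11 = 11.6345 g/cm^3


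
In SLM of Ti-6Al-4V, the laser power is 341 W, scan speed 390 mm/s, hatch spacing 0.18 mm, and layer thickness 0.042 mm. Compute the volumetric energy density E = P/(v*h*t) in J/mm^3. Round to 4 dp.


E = 341 / (390*0.18*0.042) = 115.6559 J/mm^3


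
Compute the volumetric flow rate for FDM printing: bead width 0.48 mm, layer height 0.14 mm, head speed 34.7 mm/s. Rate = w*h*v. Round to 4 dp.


Rate = 0.48 * 0.14 * 34.7 = 2.3318 mm^3/s


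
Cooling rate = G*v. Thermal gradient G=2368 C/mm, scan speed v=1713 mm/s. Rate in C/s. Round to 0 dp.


CR = 2368 * 1713 = 4056384 C/s


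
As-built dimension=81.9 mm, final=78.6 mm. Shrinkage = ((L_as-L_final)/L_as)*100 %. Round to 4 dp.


Shrinkage = ((81.9-78.6)/81.9)*100 = 4.0293 %


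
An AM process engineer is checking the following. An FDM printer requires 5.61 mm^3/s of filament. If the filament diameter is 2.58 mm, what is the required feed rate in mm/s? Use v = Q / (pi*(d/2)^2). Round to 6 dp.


A = pi*(2.58/2)^2 = 5.227924
v = 5.61 / 5.227924 = 1.073084 mm/s


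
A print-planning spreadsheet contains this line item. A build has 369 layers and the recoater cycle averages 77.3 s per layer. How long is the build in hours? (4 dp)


t = 369 * 77.3 / 3600 = 7.9233 hrs


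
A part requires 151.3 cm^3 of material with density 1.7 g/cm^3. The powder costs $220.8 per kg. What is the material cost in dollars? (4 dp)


Mass = 151.3*1.7/1000 = 0.25721 kg
Cost = 0.25721 * 220.8 = 56.792 $


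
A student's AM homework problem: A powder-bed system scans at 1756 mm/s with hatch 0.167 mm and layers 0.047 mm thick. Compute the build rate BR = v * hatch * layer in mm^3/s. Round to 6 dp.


Rate = 1756 * 0.167 * 0.047 = 13.782844 mm^3/s


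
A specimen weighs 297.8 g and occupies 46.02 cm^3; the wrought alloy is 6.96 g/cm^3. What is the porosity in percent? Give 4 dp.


rho_part = 297.8 / 46.02 = 6.47109952 g/cm^3
Porosity = (1 - 6.47109952/6.96)*100 = 7.0244 %


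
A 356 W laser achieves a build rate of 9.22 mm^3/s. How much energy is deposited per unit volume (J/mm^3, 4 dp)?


SE = 356 / 9.22 = 38.6117 J/mm^3


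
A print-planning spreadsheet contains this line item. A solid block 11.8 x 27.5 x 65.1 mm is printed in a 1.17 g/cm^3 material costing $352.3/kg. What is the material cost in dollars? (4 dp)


V = 11.8 * 27.5 * 65.1 = 21124.95 mm^3 = 21.12495 cm^3
Mass = 21.12495 * 1.17 / 1000 = 0.02471619 kg
Cost = 0.02471619 * 352.3 = 8.7075 $


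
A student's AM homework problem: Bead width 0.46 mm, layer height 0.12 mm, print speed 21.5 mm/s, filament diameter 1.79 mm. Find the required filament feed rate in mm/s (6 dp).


Q = 0.46 * 0.12 * 21.5 = 1.1868 mm^3/s
A_fil = pi*(1.79/2)^2 = 2.51649426 mm^2
v_feed = 1.1868 / 2.51649426 = 0.471608 mm/s


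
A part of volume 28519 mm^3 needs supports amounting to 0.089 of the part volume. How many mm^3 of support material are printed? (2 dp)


V_support = 28519 * 0.089 = 2538.19 mm^3


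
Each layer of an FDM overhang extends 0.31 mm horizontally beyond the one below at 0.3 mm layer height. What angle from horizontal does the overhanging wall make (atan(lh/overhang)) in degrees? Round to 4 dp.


angle = atan(0.3/0.31) = 44.0608 degrees


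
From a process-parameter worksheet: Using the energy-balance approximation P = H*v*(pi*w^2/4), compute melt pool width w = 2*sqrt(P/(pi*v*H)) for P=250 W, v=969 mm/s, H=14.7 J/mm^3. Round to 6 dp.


w = 2*sqrt(250/(pi*969*14.7)) = 0.149487 mm


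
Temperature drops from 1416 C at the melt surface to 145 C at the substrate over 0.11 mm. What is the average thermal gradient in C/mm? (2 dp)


G = (1416-145)/0.11 = 11554.55 C/mm


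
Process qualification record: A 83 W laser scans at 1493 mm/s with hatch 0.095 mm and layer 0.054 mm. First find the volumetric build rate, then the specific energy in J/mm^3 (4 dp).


Build rate = 1493 * 0.095 * 0.054 = 7.65909 mm^3/s
SE = 83 / 7.65909 = 10.8368 J/mm^3


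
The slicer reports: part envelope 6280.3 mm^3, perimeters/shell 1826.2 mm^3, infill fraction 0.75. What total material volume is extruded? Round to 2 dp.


V_infill = (6280.3 - 1826.2) * 0.75 = 3340.58
V_total = 1826.2 + 3340.58 = 5166.78 mm^3


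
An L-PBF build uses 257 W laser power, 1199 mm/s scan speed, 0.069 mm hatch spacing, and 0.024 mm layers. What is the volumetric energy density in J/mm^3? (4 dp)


E = 257 / (1199*0.069*0.024) = 129.4356 J/mm^3


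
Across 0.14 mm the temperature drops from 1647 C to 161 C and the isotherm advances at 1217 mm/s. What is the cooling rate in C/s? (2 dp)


G = (1647-161)/0.14 = 10614.28571429 C/mm
CR = 10614.28571429 * 1217 = 12917585.71 C/s


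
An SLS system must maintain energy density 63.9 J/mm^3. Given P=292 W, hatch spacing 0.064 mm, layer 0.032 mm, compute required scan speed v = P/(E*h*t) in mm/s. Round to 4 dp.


v = 292 / (63.9*0.064*0.032) = 2231.2696 mm/s


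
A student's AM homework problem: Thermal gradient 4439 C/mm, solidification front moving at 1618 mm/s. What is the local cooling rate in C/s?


CR = 4439 * 1618 = 7182302 C/s


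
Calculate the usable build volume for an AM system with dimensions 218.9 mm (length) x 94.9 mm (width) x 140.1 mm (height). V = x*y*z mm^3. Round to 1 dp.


V = 218.9 * 94.9 * 140.1 = 2910382.8 mm^3


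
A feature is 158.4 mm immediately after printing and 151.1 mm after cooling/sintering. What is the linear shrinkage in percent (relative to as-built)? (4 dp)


Shrinkage = ((158.4-151.1)/158.4)*100 = 4.6086 %


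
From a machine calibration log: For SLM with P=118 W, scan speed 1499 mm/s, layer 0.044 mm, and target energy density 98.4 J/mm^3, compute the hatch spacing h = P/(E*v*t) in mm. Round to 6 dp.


h = 118 / (98.4*1499*0.044) = 0.018182 mm


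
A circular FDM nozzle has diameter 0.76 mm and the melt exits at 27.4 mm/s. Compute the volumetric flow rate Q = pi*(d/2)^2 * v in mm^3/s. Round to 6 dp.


A = pi*(0.76/2)^2 = 0.45364598 mm^2
Q = 0.45364598 * 27.4 = 12.4299 mm^3/s


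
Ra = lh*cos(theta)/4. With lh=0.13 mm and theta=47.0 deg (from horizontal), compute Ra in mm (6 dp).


Ra = 0.13 * cos(47.0) / 4 = 0.022165 mm


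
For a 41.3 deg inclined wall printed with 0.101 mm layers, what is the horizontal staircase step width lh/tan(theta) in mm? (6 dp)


step = 0.101 / tan(41.3) = 0.114966 mm


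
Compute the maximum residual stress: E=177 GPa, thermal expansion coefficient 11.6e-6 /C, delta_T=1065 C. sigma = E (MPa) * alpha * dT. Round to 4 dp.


sigma = 177*1000 * 11.6e-6 * 1065 = 2186.658 MPa


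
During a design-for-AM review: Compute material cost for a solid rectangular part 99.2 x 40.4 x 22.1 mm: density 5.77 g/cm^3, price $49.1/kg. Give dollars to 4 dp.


V = 99.2 * 40.4 * 22.1 = 88569.728 mm^3 = 88.569728 cm^3
Mass = 88.569728 * 5.77 / 1000 = 0.51104733 kg
Cost = 0.51104733 * 49.1 = 25.0924 $


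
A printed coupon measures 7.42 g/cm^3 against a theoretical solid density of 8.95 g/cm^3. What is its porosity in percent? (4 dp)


Porosity = (1-7.42/8.95)*100 = 17.095 %


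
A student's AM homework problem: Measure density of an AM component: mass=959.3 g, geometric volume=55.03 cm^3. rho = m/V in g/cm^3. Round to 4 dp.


rho = 959.3 / 55.03 = 17.4323 g/cm^3


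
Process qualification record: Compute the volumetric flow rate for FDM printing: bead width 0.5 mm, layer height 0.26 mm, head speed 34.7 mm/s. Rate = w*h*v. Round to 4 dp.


Rate = 0.5 * 0.26 * 34.7 = 4.511 mm^3/s


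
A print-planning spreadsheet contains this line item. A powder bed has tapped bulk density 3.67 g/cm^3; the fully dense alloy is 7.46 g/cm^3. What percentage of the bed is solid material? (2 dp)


Packing = (3.67/7.46)*100 = 49.2 %


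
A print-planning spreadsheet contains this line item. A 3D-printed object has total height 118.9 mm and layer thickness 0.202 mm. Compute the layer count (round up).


Layers = ceil(118.9/0.202) = 589


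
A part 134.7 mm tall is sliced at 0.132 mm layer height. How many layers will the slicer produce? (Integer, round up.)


Layers = ceil(134.7/0.132) = 1021


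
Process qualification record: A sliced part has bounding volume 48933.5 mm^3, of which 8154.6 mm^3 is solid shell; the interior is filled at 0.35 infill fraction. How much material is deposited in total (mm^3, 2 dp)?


V_infill = (48933.5 - 8154.6) * 0.35 = 14272.62
V_total = 8154.6 + 14272.62 = 22427.22 mm^3


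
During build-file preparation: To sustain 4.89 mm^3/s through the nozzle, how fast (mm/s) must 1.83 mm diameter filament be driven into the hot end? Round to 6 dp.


A = pi*(1.83/2)^2 = 2.63022
v = 4.89 / 2.63022 = 1.85916 mm/s


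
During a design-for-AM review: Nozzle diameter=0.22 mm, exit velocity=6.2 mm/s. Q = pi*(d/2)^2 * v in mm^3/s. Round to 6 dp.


A = pi*(0.22/2)^2 = 0.03801327 mm^2
Q = 0.03801327 * 6.2 = 0.235682 mm^3/s


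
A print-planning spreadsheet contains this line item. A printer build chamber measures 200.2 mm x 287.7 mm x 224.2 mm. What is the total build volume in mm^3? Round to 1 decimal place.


V = 200.2 * 287.7 * 224.2 = 12913368.5 mm^3


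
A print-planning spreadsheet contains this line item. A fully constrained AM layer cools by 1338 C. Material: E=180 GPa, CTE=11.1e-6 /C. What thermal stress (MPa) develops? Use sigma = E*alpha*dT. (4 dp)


sigma = 180*1000 * 11.1e-6 * 1338 = 2673.324 MPa


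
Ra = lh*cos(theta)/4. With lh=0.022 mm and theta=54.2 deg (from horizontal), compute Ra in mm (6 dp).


Ra = 0.022 * cos(54.2) / 4 = 0.003217 mm


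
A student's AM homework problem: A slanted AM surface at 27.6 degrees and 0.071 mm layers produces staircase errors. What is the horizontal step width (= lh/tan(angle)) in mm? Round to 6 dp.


step = 0.071 / tan(27.6) = 0.13581 mm


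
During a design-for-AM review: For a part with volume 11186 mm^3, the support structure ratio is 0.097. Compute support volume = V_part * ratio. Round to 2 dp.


V_support = 11186 * 0.097 = 1085.04 mm^3


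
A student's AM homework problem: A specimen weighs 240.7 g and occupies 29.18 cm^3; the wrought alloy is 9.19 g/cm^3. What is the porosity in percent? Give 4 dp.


rho_part = 240.7 / 29.18 = 8.24880055 g/cm^3
Porosity = (1 - 8.24880055/9.19)*100 = 10.2416 %


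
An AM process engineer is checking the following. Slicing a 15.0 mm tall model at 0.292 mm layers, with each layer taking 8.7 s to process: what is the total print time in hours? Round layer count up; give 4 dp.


Layers = ceil(15.0/0.292) = 52
t = 52 * 8.7 / 3600 = 0.1257 hrs


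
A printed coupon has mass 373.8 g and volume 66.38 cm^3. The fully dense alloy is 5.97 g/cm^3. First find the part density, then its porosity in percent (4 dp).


rho_part = 373.8 / 66.38 = 5.63121422 g/cm^3
Porosity = (1 - 5.63121422/5.97)*100 = 5.6748 %


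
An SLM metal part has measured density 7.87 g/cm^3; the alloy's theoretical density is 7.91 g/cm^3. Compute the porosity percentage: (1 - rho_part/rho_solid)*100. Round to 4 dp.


Porosity = (1-7.87/7.91)*100 = 0.5057 %


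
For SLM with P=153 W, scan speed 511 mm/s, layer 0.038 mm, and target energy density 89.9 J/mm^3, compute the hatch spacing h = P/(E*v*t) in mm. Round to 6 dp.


h = 153 / (89.9*511*0.038) = 0.087645 mm


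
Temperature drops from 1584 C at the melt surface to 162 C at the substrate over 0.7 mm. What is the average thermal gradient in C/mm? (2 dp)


G = (1584-162)/0.7 = 2031.43 C/mm


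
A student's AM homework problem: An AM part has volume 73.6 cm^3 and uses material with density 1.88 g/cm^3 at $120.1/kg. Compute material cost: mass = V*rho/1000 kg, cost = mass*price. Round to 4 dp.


Mass = 73.6*1.88/1000 = 0.138368 kg
Cost = 0.138368 * 120.1 = 16.618 $


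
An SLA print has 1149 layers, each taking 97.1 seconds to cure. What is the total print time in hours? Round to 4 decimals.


t = 1149 * 97.1 / 3600 = 30.9911 hrs


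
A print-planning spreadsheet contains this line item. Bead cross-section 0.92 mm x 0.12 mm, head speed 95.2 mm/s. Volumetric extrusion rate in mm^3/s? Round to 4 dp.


Rate = 0.92 * 0.12 * 95.2 = 10.5101 mm^3/s


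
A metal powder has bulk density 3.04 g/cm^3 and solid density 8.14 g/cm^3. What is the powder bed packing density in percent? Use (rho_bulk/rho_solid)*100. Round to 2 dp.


Packing = (3.04/8.14)*100 = 37.35 %


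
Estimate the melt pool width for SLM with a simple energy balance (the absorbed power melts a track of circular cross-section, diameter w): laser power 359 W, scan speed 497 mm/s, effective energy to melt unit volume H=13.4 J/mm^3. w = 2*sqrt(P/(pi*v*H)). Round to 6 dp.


w = 2*sqrt(359/(pi*497*13.4)) = 0.261982 mm


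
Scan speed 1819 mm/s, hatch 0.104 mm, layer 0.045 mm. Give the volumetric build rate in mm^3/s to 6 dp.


Rate = 1819 * 0.104 * 0.045 = 8.51292 mm^3/s


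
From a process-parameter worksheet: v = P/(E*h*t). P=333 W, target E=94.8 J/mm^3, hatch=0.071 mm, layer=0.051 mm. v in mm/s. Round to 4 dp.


v = 333 / (94.8*0.071*0.051) = 970.0796 mm/s


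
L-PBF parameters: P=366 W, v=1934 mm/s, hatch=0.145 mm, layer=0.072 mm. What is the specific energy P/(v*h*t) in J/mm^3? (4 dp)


Build rate = 1934 * 0.145 * 0.072 = 20.19096 mm^3/s
SE = 366 / 20.19096 = 18.1269 J/mm^3


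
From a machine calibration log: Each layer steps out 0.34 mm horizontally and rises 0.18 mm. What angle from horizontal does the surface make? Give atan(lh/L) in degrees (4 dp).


angle = atan(0.18/0.34) = 27.8973 degrees


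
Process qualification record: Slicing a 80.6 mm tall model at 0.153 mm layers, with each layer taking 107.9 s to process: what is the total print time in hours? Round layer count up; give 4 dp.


Layers = ceil(80.6/0.153) = 527
t = 527 * 107.9 / 3600 = 15.7954 hrs


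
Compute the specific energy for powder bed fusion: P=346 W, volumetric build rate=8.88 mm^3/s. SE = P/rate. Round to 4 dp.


SE = 346 / 8.88 = 38.964 J/mm^3


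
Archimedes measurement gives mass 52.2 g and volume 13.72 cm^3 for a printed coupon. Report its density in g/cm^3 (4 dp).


rho = 52.2 / 13.72 = 3.8047 g/cm^3


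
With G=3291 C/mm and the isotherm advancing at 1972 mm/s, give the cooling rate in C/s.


CR = 3291 * 1972 = 6489852 C/s


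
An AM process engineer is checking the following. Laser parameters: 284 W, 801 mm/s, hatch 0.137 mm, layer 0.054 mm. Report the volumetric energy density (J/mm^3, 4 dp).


E = 284 / (801*0.137*0.054) = 47.926 J/mm^3


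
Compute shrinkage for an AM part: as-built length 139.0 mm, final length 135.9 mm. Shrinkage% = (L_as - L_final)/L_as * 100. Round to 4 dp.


Shrinkage = ((139.0-135.9)/139.0)*100 = 2.2302 %


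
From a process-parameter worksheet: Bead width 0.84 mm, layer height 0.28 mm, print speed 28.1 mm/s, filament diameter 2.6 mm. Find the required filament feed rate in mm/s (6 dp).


Q = 0.84 * 0.28 * 28.1 = 6.60912 mm^3/s
A_fil = pi*(2.6/2)^2 = 5.30929158 mm^2
v_feed = 6.60912 / 5.30929158 = 1.244821 mm/s


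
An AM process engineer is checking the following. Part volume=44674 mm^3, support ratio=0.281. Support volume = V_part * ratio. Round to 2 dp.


V_support = 44674 * 0.281 = 12553.39 mm^3


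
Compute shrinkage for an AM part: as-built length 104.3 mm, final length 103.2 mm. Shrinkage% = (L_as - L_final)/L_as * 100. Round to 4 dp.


Shrinkage = ((104.3-103.2)/104.3)*100 = 1.0547 %


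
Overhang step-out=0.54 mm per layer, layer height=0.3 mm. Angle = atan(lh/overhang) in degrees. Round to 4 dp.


angle = atan(0.3/0.54) = 29.0546 degrees


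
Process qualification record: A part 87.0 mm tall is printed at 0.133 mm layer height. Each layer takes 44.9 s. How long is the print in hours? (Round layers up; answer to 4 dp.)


Layers = ceil(87.0/0.133) = 655
t = 655 * 44.9 / 3600 = 8.1693 hrs


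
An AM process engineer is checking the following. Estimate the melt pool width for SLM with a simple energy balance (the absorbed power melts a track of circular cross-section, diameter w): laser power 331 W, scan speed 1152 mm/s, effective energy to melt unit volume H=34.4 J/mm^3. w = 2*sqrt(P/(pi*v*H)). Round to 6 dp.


w = 2*sqrt(331/(pi*1152*34.4)) = 0.103125 mm


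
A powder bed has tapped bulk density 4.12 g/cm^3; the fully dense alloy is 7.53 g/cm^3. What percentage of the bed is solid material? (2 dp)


Packing = (4.12/7.53)*100 = 54.71 %


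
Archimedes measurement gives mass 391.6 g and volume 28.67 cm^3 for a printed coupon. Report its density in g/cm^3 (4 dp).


rho = 391.6 / 28.67 = 13.6589 g/cm^3


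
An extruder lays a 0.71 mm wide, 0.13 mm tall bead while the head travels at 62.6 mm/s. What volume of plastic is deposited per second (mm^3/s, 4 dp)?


Rate = 0.71 * 0.13 * 62.6 = 5.778 mm^3/s


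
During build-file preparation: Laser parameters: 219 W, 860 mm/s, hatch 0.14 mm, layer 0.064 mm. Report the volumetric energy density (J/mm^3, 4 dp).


E = 219 / (860*0.14*0.064) = 28.4209 J/mm^3


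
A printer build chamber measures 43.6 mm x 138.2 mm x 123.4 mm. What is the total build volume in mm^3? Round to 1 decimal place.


V = 43.6 * 138.2 * 123.4 = 743549.2 mm^3


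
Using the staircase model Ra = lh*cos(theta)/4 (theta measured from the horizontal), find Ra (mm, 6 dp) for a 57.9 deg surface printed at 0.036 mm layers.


Ra = 0.036 * cos(57.9) / 4 = 0.004783 mm


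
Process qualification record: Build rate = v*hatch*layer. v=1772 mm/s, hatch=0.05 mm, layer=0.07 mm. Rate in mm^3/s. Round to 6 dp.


Rate = 1772 * 0.05 * 0.07 = 6.202 mm^3/s


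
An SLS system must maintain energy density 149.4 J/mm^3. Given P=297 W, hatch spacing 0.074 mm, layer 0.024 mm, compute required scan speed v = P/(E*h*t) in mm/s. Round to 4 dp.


v = 297 / (149.4*0.074*0.024) = 1119.3422 mm/s


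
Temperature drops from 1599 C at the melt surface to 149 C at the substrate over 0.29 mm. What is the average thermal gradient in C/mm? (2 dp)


G = (1599-149)/0.29 = 5000.0 C/mm


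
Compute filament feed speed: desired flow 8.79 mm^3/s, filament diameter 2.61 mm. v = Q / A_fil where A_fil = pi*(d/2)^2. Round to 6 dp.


A = pi*(2.61/2)^2 = 5.350211
v = 8.79 / 5.350211 = 1.642926 mm/s


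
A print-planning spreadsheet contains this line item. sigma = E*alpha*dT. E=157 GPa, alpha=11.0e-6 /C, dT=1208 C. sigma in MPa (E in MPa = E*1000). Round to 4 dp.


sigma = 157*1000 * 11.0e-6 * 1208 = 2086.216 MPa


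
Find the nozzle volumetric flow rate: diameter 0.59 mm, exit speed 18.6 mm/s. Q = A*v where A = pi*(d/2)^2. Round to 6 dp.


A = pi*(0.59/2)^2 = 0.2733971 mm^2
Q = 0.2733971 * 18.6 = 5.085186 mm^3/s


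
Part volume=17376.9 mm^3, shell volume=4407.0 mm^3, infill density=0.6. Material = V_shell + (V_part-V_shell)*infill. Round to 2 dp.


V_infill = (17376.9 - 4407.0) * 0.6 = 7781.94
V_total = 4407.0 + 7781.94 = 12188.94 mm^3


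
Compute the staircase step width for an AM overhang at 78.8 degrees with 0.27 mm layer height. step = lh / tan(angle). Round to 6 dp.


step = 0.27 / tan(78.8) = 0.053461 mm


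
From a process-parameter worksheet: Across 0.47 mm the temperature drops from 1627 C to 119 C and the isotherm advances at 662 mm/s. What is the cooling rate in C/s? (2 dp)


G = (1627-119)/0.47 = 3208.5106383 C/mm
CR = 3208.5106383 * 662 = 2124034.04 C/s


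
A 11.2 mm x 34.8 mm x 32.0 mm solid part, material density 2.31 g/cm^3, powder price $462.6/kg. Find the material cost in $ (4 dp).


V = 11.2 * 34.8 * 32.0 = 12472.32 mm^3 = 12.47232 cm^3
Mass = 12.47232 * 2.31 / 1000 = 0.02881106 kg
Cost = 0.02881106 * 462.6 = 13.328 $


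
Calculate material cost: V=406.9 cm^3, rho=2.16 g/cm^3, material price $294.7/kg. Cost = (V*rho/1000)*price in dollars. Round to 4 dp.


Mass = 406.9*2.16/1000 = 0.878904 kg
Cost = 0.878904 * 294.7 = 259.013 $


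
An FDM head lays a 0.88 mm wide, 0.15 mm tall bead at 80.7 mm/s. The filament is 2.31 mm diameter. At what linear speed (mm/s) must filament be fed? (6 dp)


Q = 0.88 * 0.15 * 80.7 = 10.6524 mm^3/s
A_fil = pi*(2.31/2)^2 = 4.19096314 mm^2
v_feed = 10.6524 / 4.19096314 = 2.541755 mm/s


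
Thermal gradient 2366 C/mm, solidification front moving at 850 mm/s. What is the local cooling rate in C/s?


CR = 2366 * 850 = 2011100 C/s


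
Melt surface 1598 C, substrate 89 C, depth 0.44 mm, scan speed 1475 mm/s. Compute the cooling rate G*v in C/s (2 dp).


G = (1598-89)/0.44 = 3429.54545455 C/mm
CR = 3429.54545455 * 1475 = 5058579.55 C/s


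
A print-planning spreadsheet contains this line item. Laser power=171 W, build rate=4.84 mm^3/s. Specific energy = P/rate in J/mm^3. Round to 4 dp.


SE = 171 / 4.84 = 35.3306 J/mm^3


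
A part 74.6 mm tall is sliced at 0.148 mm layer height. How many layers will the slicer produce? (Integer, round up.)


Layers = ceil(74.6/0.148) = 505


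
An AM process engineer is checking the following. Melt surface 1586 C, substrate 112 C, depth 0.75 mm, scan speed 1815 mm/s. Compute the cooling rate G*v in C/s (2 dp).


G = (1586-112)/0.75 = 1965.33333333 C/mm
CR = 1965.33333333 * 1815 = 3567080.0 C/s


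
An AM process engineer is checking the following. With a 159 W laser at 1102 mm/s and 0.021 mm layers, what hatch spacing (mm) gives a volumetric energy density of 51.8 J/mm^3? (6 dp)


h = 159 / (51.8*1102*0.021) = 0.132638 mm


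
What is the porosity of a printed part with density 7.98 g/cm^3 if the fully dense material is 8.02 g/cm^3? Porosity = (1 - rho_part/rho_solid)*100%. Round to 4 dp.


Porosity = (1-7.98/8.02)*100 = 0.4988 %


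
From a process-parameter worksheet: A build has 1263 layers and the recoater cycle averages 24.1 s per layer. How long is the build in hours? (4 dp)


t = 1263 * 24.1 / 3600 = 8.4551 hrs


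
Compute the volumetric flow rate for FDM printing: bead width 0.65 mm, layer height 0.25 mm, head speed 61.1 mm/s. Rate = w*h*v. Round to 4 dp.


Rate = 0.65 * 0.25 * 61.1 = 9.9288 mm^3/s


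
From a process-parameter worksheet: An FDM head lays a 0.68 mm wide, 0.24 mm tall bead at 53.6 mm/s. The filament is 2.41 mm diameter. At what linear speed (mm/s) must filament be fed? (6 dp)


Q = 0.68 * 0.24 * 53.6 = 8.74752 mm^3/s
A_fil = pi*(2.41/2)^2 = 4.56167107 mm^2
v_feed = 8.74752 / 4.56167107 = 1.917613 mm/s


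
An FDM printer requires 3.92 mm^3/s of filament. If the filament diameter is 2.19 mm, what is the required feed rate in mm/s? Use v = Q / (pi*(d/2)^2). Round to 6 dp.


A = pi*(2.19/2)^2 = 3.766848
v = 3.92 / 3.766848 = 1.040658 mm/s


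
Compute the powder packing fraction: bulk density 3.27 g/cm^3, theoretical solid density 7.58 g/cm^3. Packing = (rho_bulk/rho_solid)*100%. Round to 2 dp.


Packing = (3.27/7.58)*100 = 43.14 %


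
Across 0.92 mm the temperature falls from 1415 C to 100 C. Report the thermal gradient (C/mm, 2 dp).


G = (1415-100)/0.92 = 1429.35 C/mm


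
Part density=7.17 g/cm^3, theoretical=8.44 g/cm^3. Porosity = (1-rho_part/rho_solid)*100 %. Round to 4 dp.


Porosity = (1-7.17/8.44)*100 = 15.0474 %


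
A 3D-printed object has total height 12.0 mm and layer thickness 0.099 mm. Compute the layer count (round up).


Layers = ceil(12.0/0.099) = 122


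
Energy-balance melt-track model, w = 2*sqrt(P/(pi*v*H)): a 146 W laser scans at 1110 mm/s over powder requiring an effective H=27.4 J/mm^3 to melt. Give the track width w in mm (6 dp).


w = 2*sqrt(146/(pi*1110*27.4)) = 0.07818 mm


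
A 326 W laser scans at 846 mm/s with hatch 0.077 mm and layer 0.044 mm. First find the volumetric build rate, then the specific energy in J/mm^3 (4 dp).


Build rate = 846 * 0.077 * 0.044 = 2.866248 mm^3/s
SE = 326 / 2.866248 = 113.7375 J/mm^3


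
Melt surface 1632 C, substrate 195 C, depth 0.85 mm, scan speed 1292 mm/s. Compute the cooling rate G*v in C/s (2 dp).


G = (1632-195)/0.85 = 1690.58823529 C/mm
CR = 1690.58823529 * 1292 = 2184240.0 C/s


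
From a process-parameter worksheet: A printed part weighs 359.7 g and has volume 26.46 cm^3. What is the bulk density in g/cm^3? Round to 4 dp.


rho = 359.7 / 26.46 = 13.5941 g/cm^3


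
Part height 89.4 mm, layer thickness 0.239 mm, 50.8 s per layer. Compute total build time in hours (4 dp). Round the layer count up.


Layers = ceil(89.4/0.239) = 375
t = 375 * 50.8 / 3600 = 5.2917 hrs


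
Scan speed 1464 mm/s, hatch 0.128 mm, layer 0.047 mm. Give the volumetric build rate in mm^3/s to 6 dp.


Rate = 1464 * 0.128 * 0.047 = 8.807424 mm^3/s


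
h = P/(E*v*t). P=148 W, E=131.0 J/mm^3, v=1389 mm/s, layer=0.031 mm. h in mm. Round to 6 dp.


h = 148 / (131.0*1389*0.031) = 0.026238 mm


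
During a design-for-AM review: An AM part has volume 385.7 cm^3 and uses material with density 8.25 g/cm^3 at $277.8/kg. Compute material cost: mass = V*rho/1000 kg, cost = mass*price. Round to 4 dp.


Mass = 385.7*8.25/1000 = 3.182025 kg
Cost = 3.182025 * 277.8 = 883.9665 $


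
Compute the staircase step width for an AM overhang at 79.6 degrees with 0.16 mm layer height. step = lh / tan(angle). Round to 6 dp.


step = 0.16 / tan(79.6) = 0.029365 mm


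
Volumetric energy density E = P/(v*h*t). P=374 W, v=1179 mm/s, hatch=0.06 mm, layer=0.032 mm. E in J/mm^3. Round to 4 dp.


E = 374 / (1179*0.06*0.032) = 165.2177 J/mm^3


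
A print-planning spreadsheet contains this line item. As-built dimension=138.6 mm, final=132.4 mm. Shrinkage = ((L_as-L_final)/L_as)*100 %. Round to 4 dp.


Shrinkage = ((138.6-132.4)/138.6)*100 = 4.4733 %


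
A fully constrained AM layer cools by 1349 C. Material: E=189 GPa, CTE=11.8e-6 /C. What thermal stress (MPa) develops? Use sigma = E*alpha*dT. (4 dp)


sigma = 189*1000 * 11.8e-6 * 1349 = 3008.5398 MPa


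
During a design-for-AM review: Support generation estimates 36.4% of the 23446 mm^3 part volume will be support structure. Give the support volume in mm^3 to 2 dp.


V_support = 23446 * 0.364 = 8534.34 mm^3


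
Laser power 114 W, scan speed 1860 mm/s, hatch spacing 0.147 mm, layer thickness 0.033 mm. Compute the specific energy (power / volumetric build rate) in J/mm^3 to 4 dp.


Build rate = 1860 * 0.147 * 0.033 = 9.02286 mm^3/s
SE = 114 / 9.02286 = 12.6346 J/mm^3


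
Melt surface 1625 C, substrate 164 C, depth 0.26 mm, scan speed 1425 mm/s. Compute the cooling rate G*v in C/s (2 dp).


G = (1625-164)/0.26 = 5619.23076923 C/mm
CR = 5619.23076923 * 1425 = 8007403.85 C/s


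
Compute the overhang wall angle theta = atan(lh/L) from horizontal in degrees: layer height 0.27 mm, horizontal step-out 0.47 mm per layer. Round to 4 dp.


angle = atan(0.27/0.47) = 29.876 degrees


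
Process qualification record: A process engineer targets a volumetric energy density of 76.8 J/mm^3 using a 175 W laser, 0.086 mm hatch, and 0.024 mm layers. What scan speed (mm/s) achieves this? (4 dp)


v = 175 / (76.8*0.086*0.024) = 1103.9951 mm/s


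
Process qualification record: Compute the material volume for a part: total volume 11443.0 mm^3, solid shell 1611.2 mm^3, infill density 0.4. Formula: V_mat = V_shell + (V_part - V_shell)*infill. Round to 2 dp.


V_infill = (11443.0 - 1611.2) * 0.4 = 3932.72
V_total = 1611.2 + 3932.72 = 5543.92 mm^3


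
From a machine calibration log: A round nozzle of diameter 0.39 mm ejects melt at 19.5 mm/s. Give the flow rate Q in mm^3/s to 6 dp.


A = pi*(0.39/2)^2 = 0.11945906 mm^2
Q = 0.11945906 * 19.5 = 2.329452 mm^3/s


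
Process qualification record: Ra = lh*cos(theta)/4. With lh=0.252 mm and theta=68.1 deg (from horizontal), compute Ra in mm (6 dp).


Ra = 0.252 * cos(68.1) / 4 = 0.023498 mm


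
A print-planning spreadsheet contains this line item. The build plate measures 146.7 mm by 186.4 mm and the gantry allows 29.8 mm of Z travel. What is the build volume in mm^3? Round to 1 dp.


V = 146.7 * 186.4 * 29.8 = 814877.4 mm^3


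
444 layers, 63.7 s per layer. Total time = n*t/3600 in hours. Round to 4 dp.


t = 444 * 63.7 / 3600 = 7.8563 hrs


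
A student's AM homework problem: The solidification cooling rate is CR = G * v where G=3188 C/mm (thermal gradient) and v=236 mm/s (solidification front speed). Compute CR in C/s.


CR = 3188 * 236 = 752368 C/s


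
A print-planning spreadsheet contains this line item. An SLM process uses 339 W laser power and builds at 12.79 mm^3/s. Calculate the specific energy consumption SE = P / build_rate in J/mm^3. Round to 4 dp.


SE = 339 / 12.79 = 26.5051 J/mm^3


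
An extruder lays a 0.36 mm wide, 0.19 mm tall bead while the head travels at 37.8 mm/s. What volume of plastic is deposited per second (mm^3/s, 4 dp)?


Rate = 0.36 * 0.19 * 37.8 = 2.5855 mm^3/s


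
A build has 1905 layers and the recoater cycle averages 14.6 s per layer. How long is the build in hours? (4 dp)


t = 1905 * 14.6 / 3600 = 7.7258 hrs


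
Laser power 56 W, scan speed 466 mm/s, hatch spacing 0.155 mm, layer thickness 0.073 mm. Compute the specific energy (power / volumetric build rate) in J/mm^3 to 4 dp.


Build rate = 466 * 0.155 * 0.073 = 5.27279 mm^3/s
SE = 56 / 5.27279 = 10.6206 J/mm^3


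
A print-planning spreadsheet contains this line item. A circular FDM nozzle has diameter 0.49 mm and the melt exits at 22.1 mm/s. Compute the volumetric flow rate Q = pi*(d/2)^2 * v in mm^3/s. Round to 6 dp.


A = pi*(0.49/2)^2 = 0.1885741 mm^2
Q = 0.1885741 * 22.1 = 4.167488 mm^3/s


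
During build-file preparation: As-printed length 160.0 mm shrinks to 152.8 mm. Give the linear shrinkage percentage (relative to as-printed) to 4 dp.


Shrinkage = ((160.0-152.8)/160.0)*100 = 4.5 %


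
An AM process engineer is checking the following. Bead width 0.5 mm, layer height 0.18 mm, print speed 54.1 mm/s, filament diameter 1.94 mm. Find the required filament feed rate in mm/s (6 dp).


Q = 0.5 * 0.18 * 54.1 = 4.869 mm^3/s
A_fil = pi*(1.94/2)^2 = 2.95592453 mm^2
v_feed = 4.869 / 2.95592453 = 1.6472 mm/s


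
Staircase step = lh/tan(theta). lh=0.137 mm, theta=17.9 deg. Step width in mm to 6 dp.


step = 0.137 / tan(17.9) = 0.42416 mm


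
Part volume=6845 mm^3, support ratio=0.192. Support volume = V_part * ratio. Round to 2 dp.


V_support = 6845 * 0.192 = 1314.24 mm^3


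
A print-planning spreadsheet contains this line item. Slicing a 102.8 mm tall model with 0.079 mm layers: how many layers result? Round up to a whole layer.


Layers = ceil(102.8/0.079) = 1302


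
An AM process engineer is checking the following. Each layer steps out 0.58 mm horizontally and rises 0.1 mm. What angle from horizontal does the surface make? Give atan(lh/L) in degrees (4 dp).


angle = atan(0.1/0.58) = 9.7824 degrees


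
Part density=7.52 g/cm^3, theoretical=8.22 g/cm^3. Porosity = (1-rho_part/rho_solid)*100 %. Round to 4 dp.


Porosity = (1-7.52/8.22)*100 = 8.5158 %


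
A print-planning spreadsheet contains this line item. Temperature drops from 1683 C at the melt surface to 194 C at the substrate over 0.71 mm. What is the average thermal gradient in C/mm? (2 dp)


G = (1683-194)/0.71 = 2097.18 C/mm


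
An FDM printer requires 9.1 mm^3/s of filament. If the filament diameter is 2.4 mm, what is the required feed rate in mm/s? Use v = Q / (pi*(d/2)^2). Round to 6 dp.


A = pi*(2.4/2)^2 = 4.523893
v = 9.1 / 4.523893 = 2.011542 mm/s


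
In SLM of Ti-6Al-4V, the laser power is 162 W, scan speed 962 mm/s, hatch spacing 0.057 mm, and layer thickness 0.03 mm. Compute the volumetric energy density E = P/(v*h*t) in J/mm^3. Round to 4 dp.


E = 162 / (962*0.057*0.03) = 98.479 J/mm^3


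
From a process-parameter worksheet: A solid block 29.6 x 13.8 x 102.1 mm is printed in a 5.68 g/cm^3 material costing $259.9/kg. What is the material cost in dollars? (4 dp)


V = 29.6 * 13.8 * 102.1 = 41705.808 mm^3 = 41.705808 cm^3
Mass = 41.705808 * 5.68 / 1000 = 0.23688899 kg
Cost = 0.23688899 * 259.9 = 61.5674 $


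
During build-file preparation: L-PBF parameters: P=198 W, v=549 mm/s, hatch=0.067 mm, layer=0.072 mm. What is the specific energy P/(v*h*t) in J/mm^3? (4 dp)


Build rate = 549 * 0.067 * 0.072 = 2.648376 mm^3/s
SE = 198 / 2.648376 = 74.7628 J/mm^3


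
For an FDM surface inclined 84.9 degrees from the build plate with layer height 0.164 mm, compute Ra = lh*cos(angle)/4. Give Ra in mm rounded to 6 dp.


Ra = 0.164 * cos(84.9) / 4 = 0.003645 mm


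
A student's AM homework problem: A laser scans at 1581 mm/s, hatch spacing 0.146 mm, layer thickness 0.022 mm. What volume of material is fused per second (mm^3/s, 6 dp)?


Rate = 1581 * 0.146 * 0.022 = 5.078172 mm^3/s


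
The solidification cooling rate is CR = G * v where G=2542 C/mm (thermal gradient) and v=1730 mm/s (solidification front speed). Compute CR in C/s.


CR = 2542 * 1730 = 4397660 C/s


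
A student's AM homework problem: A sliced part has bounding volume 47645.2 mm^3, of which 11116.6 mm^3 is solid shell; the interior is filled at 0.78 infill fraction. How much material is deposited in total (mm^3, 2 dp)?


V_infill = (47645.2 - 11116.6) * 0.78 = 28492.31
V_total = 11116.6 + 28492.31 = 39608.91 mm^3


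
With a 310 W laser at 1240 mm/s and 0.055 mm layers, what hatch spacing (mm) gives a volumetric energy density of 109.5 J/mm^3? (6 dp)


h = 310 / (109.5*1240*0.055) = 0.041511 mm


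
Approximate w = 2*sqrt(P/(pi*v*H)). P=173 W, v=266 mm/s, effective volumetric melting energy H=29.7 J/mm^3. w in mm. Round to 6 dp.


w = 2*sqrt(173/(pi*266*29.7)) = 0.166978 mm


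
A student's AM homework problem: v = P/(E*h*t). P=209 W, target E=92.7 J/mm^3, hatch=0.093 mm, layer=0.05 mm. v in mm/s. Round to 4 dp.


v = 209 / (92.7*0.093*0.05) = 484.8569 mm/s


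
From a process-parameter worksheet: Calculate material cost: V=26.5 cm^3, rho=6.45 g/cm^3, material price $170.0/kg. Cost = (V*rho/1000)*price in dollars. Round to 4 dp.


Mass = 26.5*6.45/1000 = 0.170925 kg
Cost = 0.170925 * 170.0 = 29.0573 $


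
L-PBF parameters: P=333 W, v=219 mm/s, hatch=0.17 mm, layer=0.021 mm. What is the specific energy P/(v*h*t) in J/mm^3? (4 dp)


Build rate = 219 * 0.17 * 0.021 = 0.78183 mm^3/s
SE = 333 / 0.78183 = 425.9238 J/mm^3


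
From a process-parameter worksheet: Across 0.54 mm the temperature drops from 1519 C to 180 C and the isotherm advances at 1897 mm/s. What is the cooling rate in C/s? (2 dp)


G = (1519-180)/0.54 = 2479.62962963 C/mm
CR = 2479.62962963 * 1897 = 4703857.41 C/s


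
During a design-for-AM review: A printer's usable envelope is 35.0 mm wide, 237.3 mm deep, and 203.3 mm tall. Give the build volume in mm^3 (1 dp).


V = 35.0 * 237.3 * 203.3 = 1688508.2 mm^3


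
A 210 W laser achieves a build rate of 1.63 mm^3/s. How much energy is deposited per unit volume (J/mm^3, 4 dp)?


SE = 210 / 1.63 = 128.8344 J/mm^3


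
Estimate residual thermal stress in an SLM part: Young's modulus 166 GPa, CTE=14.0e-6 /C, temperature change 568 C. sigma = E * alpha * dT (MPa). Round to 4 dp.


sigma = 166*1000 * 14.0e-6 * 568 = 1320.032 MPa


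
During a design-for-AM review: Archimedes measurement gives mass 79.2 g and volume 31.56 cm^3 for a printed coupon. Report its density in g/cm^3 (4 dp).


rho = 79.2 / 31.56 = 2.5095 g/cm^3


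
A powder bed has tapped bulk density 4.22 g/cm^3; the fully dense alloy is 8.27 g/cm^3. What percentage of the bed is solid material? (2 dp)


Packing = (4.22/8.27)*100 = 51.03 %


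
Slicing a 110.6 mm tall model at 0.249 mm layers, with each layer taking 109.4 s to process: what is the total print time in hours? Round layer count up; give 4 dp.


Layers = ceil(110.6/0.249) = 445
t = 445 * 109.4 / 3600 = 13.5231 hrs


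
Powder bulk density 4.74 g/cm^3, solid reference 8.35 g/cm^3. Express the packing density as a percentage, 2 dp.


Packing = (4.74/8.35)*100 = 56.77 %


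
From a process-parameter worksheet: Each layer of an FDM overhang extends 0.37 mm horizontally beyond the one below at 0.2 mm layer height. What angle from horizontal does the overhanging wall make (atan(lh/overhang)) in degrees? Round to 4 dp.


angle = atan(0.2/0.37) = 28.393 degrees


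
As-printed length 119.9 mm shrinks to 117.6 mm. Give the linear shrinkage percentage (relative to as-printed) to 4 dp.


Shrinkage = ((119.9-117.6)/119.9)*100 = 1.9183 %


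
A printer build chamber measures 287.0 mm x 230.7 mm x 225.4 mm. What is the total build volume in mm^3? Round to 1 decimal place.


V = 287.0 * 230.7 * 225.4 = 14923936.9 mm^3


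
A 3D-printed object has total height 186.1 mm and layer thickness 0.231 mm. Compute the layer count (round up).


Layers = ceil(186.1/0.231) = 806


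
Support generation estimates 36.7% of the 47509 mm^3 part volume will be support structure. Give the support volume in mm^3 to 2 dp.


V_support = 47509 * 0.367 = 17435.8 mm^3


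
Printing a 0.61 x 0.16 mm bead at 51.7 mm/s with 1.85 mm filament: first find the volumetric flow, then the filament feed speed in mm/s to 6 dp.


Q = 0.61 * 0.16 * 51.7 = 5.04592 mm^3/s
A_fil = pi*(1.85/2)^2 = 2.68802521 mm^2
v_feed = 5.04592 / 2.68802521 = 1.877185 mm/s
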